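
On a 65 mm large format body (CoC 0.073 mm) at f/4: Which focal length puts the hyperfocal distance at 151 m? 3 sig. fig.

210 mm

From H = f²/(N·c) + f, with f ≪ H: f ≈ √(H·N·c) = √(151000 × 4 × 0.073) = √44092 ≈ 210.0 mm.
The +f correction barely moves this — solving exactly, f² + N·c·f − N·c·H = 0 ⇒ f = (−N·c + √((N·c)² + 4·N·c·H))/2 = (−0.292 + √176368)/2 ≈ 209.84 mm, so f ≈ 210 mm.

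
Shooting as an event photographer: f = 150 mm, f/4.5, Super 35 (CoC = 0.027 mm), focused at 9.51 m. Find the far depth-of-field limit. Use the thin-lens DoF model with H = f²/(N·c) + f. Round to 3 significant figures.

10.0 m

Hyperfocal distance H = f²/(N·c) + f = 150²/(4.5 × 0.027) + 150 = 22500/0.1215 + 150 ≈ 185335.2 mm ≈ 185.3 m.
Far limit Df = s·(H − f)/(H − s) = 9510 × (185335.2 − 150) / (185335.2 − 9510) = 9510 × 185185.2 / 175825.2 ≈ 10016 mm ≈ 10.0 m.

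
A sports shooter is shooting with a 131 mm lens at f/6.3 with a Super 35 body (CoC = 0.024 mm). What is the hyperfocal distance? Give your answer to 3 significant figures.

Hyperfocal distance H = f²/(N·c) + f = 131²/(6.3 × 0.024) + 131 = 17161/0.1512 + 131 ≈ 113629.7 mm ≈ 114 m.

114 m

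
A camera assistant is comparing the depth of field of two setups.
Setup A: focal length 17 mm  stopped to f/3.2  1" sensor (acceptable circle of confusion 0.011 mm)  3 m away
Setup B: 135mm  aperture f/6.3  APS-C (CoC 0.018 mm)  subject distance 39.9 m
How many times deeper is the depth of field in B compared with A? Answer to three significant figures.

Setup A: H = 17²/(3.2×0.011) + 17 ≈ 8227.2 mm; DoF = Df − Dn = 4712.0 − 2200.5 ≈ 2511.5 mm.
Setup B: H = 135²/(6.3×0.018) + 135 ≈ 160849.3 mm; DoF = Df − Dn = 53018 − 31986 ≈ 21032 mm.
Ratio = 21032 / 2511.5 ≈ 8.37.

8.37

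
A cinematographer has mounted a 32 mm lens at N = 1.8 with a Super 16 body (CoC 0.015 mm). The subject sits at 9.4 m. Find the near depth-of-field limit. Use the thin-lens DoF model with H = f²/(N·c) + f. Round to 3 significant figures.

7.54 m

Hyperfocal distance H = f²/(N·c) + f = 32²/(1.8 × 0.015) + 32 = 1024/0.027 + 32 ≈ 37957.9 mm ≈ 37.96 m.
Near limit Dn = s·(H − f)/(H + s − 2f) = 9400 × (37957.9 − 32) / (37957.9 + 9400 − 2 × 32) = 9400 × 37925.9 / 47293.9 ≈ 7538.0 mm ≈ 7.54 m.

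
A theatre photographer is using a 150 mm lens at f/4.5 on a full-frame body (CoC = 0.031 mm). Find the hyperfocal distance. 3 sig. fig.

Hyperfocal distance H = f²/(N·c) + f = 150²/(4.5 × 0.031) + 150 = 22500/0.1395 + 150 ≈ 161440.3 mm ≈ 161 m.

161 m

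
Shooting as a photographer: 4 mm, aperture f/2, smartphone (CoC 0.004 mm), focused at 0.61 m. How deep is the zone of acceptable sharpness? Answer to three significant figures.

407 mm

Hyperfocal distance H = f²/(N·c) + f = 4²/(2 × 0.004) + 4 = 16/0.008 + 4 ≈ 2004.0 mm ≈ 2.004 m.
Near limit Dn = s·(H − f)/(H + s − 2f) = 610 × (2004.0 − 4) / (2004.0 + 610 − 2 × 4) = 610 × 2000.0 / 2606.0 ≈ 468.15 mm.
Far limit Df = s·(H − f)/(H − s) = 610 × (2004.0 − 4) / (2004.0 − 610) = 610 × 2000.0 / 1394.0 ≈ 875.18 mm.
Depth of field = Df − Dn = 875.18 − 468.15 ≈ 407.03 mm.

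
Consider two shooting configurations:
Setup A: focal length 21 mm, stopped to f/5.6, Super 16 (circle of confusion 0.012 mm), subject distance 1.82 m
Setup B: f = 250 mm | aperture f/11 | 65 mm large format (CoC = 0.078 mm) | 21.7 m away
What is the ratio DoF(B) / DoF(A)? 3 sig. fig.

Setup A: H = 21²/(5.6×0.012) + 21 ≈ 6583.5 mm; DoF = Df − Dn = 2507.3 − 1428.4 ≈ 1078.9 mm.
Setup B: H = 250²/(11×0.078) + 250 ≈ 73093.8 mm; DoF = Df − Dn = 30757 − 16764 ≈ 13993 mm.
Ratio = 13993 / 1078.9 ≈ 13.0.

13.0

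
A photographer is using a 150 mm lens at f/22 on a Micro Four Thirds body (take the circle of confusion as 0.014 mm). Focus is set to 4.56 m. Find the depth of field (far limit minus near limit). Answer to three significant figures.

Hyperfocal distance H = f²/(N·c) + f = 150²/(22 × 0.014) + 150 = 22500/0.308 + 150 ≈ 73201.9 mm ≈ 73.20 m.
Near limit Dn = s·(H − f)/(H + s − 2f) = 4560 × (73201.9 − 150) / (73201.9 + 4560 − 2 × 150) = 4560 × 73051.9 / 77461.9 ≈ 4300.39 mm.
Far limit Df = s·(H − f)/(H − s) = 4560 × (73201.9 − 150) / (73201.9 − 4560) = 4560 × 73051.9 / 68641.9 ≈ 4852.96 mm.
Depth of field = Df − Dn = 4852.96 − 4300.39 ≈ 552.57 mm ≈ 0.553 m.

0.553 m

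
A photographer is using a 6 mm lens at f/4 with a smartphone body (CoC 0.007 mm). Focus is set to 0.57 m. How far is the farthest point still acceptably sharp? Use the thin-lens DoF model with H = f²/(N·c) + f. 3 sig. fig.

1.02 m

Hyperfocal distance H = f²/(N·c) + f = 6²/(4 × 0.007) + 6 = 36/0.028 + 6 ≈ 1291.7 mm ≈ 1.292 m.
Far limit Df = s·(H − f)/(H − s) = 570 × (1291.7 − 6) / (1291.7 − 570) = 570 × 1285.7 / 721.7 ≈ 1015.4 mm ≈ 1.02 m.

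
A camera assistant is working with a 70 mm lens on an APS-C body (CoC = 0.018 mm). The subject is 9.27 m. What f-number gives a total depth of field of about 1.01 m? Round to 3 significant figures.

Write h = H − f = f²/(N·c). The thin-lens limits are Dn = s·h/(h + (s−f)) and Df = s·h/(h − (s−f)), so DoF = Df − Dn = 2·s·(s−f)·h / (h² − (s−f)²).
That is a quadratic in h: DoF·h² − 2·s·(s−f)·h − DoF·(s−f)² = 0 ⇒ h = (s−f)·(s + √(s² + DoF²)) / DoF = 9200 × (9270 + √(9270² + 1010²)) / 1010 = 9200 × (9270 + 9324.86) / 1010 ≈ 169379 mm.
Then N = f²/(c·h) = 70² / (0.018 × 169379) = 4900 / 3048.8 ≈ 1.61.

f/1.61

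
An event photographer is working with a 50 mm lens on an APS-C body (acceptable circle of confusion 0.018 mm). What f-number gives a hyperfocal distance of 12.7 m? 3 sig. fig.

f/11

Rearrange H = f²/(N·c) + f for N: N = f² / ((H − f)·c).
N = 50² / ((12700 − 50) × 0.018) = 2500 / 227.7 ≈ 11.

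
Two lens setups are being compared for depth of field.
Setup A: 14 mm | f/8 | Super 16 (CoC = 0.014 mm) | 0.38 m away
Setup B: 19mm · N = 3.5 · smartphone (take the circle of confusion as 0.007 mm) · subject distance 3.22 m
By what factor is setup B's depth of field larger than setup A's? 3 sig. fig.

8.83

Setup A: H = 14²/(8×0.014) + 14 ≈ 1764.0 mm; DoF = Df − Dn = 480.49 − 314.27 ≈ 166.22 mm.
Setup B: H = 19²/(3.5×0.007) + 19 ≈ 14753.7 mm; DoF = Df − Dn = 4113.7 − 2645.3 ≈ 1468.4 mm.
Ratio = 1468.4 / 166.22 ≈ 8.83.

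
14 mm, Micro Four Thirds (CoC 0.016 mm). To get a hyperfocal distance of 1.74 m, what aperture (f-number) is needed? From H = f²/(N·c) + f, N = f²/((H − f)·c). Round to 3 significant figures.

f/7.10

Rearrange H = f²/(N·c) + f for N: N = f² / ((H − f)·c).
N = 14² / ((1740 − 14) × 0.016) = 196 / 27.62 ≈ 7.10.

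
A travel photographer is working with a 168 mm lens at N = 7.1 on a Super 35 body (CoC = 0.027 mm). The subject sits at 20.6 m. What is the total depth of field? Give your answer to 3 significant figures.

Hyperfocal distance H = f²/(N·c) + f = 168²/(7.1 × 0.027) + 168 = 28224/0.1917 + 168 ≈ 147398.0 mm ≈ 147.4 m.
Near limit Dn = s·(H − f)/(H + s − 2f) = 20600 × (147398.0 − 168) / (147398.0 + 20600 − 2 × 168) = 20600 × 147230.0 / 167662.0 ≈ 18089.6 mm.
Far limit Df = s·(H − f)/(H − s) = 20600 × (147398.0 − 168) / (147398.0 − 20600) = 20600 × 147230.0 / 126798.0 ≈ 23919.4 mm.
Depth of field = Df − Dn = 23919.4 − 18089.6 ≈ 5829.8 mm ≈ 5.83 m.

5.83 m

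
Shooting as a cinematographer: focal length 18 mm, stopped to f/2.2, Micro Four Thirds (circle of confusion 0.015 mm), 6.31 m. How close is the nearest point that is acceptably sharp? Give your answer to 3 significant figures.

3.85 m

Hyperfocal distance H = f²/(N·c) + f = 18²/(2.2 × 0.015) + 18 = 324/0.033 + 18 ≈ 9836.2 mm ≈ 9.836 m.
Near limit Dn = s·(H − f)/(H + s − 2f) = 6310 × (9836.2 − 18) / (9836.2 + 6310 − 2 × 18) = 6310 × 9818.2 / 16110.2 ≈ 3845.6 mm ≈ 3.85 m.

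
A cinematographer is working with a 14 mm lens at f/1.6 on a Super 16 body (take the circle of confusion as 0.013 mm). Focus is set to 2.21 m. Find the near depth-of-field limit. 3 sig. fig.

Hyperfocal distance H = f²/(N·c) + f = 14²/(1.6 × 0.013) + 14 = 196/0.0208 + 14 ≈ 9437.1 mm ≈ 9.437 m.
Near limit Dn = s·(H − f)/(H + s − 2f) = 2210 × (9437.1 − 14) / (9437.1 + 2210 − 2 × 14) = 2210 × 9423.1 / 11619.1 ≈ 1792.3 mm ≈ 1.79 m.

1.79 m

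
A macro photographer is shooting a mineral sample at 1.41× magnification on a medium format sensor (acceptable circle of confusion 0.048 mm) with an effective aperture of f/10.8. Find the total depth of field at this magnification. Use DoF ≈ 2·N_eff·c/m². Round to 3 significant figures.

At magnification m, DoF ≈ 2·N_eff·c/m² = 2 × 10.8 × 0.048 / 1.41² = 1.037 / 1.988 ≈ 0.522 mm.

0.522 mm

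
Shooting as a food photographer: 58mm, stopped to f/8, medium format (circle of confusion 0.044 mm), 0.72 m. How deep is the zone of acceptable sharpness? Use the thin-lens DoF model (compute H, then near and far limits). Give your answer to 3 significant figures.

Hyperfocal distance H = f²/(N·c) + f = 58²/(8 × 0.044) + 58 = 3364/0.352 + 58 ≈ 9614.8 mm ≈ 9.615 m.
Near limit Dn = s·(H − f)/(H + s − 2f) = 720 × (9614.8 − 58) / (9614.8 + 720 − 2 × 58) = 720 × 9556.8 / 10218.8 ≈ 673.36 mm.
Far limit Df = s·(H − f)/(H − s) = 720 × (9614.8 − 58) / (9614.8 − 720) = 720 × 9556.8 / 8894.8 ≈ 773.59 mm.
Depth of field = Df − Dn = 773.59 − 673.36 ≈ 100.23 mm.

100 mm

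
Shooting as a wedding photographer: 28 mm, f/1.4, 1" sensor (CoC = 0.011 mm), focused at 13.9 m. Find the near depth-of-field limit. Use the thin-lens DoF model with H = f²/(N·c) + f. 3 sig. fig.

Hyperfocal distance H = f²/(N·c) + f = 28²/(1.4 × 0.011) + 28 = 784/0.0154 + 28 ≈ 50937.1 mm ≈ 50.94 m.
Near limit Dn = s·(H − f)/(H + s − 2f) = 13900 × (50937.1 − 28) / (50937.1 + 13900 − 2 × 28) = 13900 × 50909.1 / 64781.1 ≈ 10924 mm ≈ 10.9 m.

10.9 m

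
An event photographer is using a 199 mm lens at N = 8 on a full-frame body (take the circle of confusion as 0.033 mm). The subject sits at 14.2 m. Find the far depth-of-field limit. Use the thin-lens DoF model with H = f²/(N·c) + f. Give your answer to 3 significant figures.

15.7 m

Hyperfocal distance H = f²/(N·c) + f = 199²/(8 × 0.033) + 199 = 39601/0.264 + 199 ≈ 150202.8 mm ≈ 150.2 m.
Far limit Df = s·(H − f)/(H − s) = 14200 × (150202.8 − 199) / (150202.8 − 14200) = 14200 × 150003.8 / 136002.8 ≈ 15662 mm ≈ 15.7 m.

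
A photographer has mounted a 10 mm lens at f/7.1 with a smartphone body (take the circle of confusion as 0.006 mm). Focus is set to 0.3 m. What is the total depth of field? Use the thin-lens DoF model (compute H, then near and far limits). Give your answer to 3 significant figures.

75.3 mm

Hyperfocal distance H = f²/(N·c) + f = 10²/(7.1 × 0.006) + 10 = 100/0.0426 + 10 ≈ 2357.4 mm ≈ 2.357 m.
Near limit Dn = s·(H − f)/(H + s − 2f) = 300 × (2357.4 − 10) / (2357.4 + 300 − 2 × 10) = 300 × 2347.4 / 2637.4 ≈ 267.013 mm.
Far limit Df = s·(H − f)/(H − s) = 300 × (2357.4 − 10) / (2357.4 − 300) = 300 × 2347.4 / 2057.4 ≈ 342.286 mm.
Depth of field = Df − Dn = 342.286 − 267.013 ≈ 75.273 mm.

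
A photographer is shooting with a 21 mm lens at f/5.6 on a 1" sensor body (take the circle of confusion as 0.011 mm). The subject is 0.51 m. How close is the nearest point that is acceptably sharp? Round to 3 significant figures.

Hyperfocal distance H = f²/(N·c) + f = 21²/(5.6 × 0.011) + 21 = 441/0.0616 + 21 ≈ 7180.1 mm ≈ 7.180 m.
Near limit Dn = s·(H − f)/(H + s − 2f) = 510 × (7180.1 − 21) / (7180.1 + 510 − 2 × 21) = 510 × 7159.1 / 7648.1 ≈ 477.39 mm.

477 mm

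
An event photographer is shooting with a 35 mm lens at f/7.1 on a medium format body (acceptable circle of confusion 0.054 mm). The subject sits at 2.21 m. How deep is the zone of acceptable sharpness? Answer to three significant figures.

5.61 m

Hyperfocal distance H = f²/(N·c) + f = 35²/(7.1 × 0.054) + 35 = 1225/0.3834 + 35 ≈ 3230.1 mm ≈ 3.230 m.
Near limit Dn = s·(H − f)/(H + s − 2f) = 2210 × (3230.1 − 35) / (3230.1 + 2210 − 2 × 35) = 2210 × 3195.1 / 5370.1 ≈ 1314.9 mm.
Far limit Df = s·(H − f)/(H − s) = 2210 × (3230.1 − 35) / (3230.1 − 2210) = 2210 × 3195.1 / 1020.1 ≈ 6922.1 mm.
Depth of field = Df − Dn = 6922.1 − 1314.9 ≈ 5607.2 mm ≈ 5.61 m.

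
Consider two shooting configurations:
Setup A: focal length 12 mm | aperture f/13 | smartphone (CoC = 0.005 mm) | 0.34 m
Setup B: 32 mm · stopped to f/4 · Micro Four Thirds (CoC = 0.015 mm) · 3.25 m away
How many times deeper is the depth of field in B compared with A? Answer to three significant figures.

Setup A: H = 12²/(13×0.005) + 12 ≈ 2227.4 mm; DoF = Df − Dn = 399.09 − 296.15 ≈ 102.94 mm.
Setup B: H = 32²/(4×0.015) + 32 ≈ 17098.7 mm; DoF = Df − Dn = 4005.2 − 2734.4 ≈ 1270.8 mm.
Ratio = 1270.8 / 102.94 ≈ 12.3.

12.3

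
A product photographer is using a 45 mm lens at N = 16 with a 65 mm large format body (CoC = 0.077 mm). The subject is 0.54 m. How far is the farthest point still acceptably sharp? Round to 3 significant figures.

Hyperfocal distance H = f²/(N·c) + f = 45²/(16 × 0.077) + 45 = 2025/1.232 + 45 ≈ 1688.7 mm ≈ 1.689 m.
Far limit Df = s·(H − f)/(H − s) = 540 × (1688.7 − 45) / (1688.7 − 540) = 540 × 1643.7 / 1148.7 ≈ 772.70 mm ≈ 0.773 m.

0.773 m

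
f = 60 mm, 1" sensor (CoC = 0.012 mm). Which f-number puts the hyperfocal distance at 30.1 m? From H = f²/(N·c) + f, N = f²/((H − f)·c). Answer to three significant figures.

Rearrange H = f²/(N·c) + f for N: N = f² / ((H − f)·c).
N = 60² / ((30100 − 60) × 0.012) = 3600 / 360.5 ≈ 9.99.

f/9.99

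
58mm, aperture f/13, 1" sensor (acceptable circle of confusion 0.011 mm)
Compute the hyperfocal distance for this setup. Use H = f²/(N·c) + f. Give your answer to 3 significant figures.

23.6 m

Hyperfocal distance H = f²/(N·c) + f = 58²/(13 × 0.011) + 58 = 3364/0.143 + 58 ≈ 23582.5 mm ≈ 23.6 m.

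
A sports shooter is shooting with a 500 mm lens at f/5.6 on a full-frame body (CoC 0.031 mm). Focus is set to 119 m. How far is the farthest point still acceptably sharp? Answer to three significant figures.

Hyperfocal distance H = f²/(N·c) + f = 500²/(5.6 × 0.031) + 500 = 250000/0.1736 + 500 ≈ 1440592.2 mm ≈ 1441 m.
Far limit Df = s·(H − f)/(H − s) = 119000 × (1440592.2 − 500) / (1440592.2 − 119000) = 119000 × 1440092.2 / 1321592.2 ≈ 129670 mm ≈ 130 m.

130 m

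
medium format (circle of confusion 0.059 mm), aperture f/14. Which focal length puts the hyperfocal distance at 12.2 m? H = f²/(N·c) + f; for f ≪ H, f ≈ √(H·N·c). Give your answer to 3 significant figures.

From H = f²/(N·c) + f, with f ≪ H: f ≈ √(H·N·c) = √(12200 × 14 × 0.059) = √10077 ≈ 100.4 mm.
The +f correction barely moves this — solving exactly, f² + N·c·f − N·c·H = 0 ⇒ f = (−N·c + √((N·c)² + 4·N·c·H))/2 = (−0.826 + √40309)/2 ≈ 99.973 mm, so f ≈ 100 mm.

100 mm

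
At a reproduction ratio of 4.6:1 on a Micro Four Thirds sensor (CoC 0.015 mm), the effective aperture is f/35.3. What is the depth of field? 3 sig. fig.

0.0500 mm

At magnification m, DoF ≈ 2·N_eff·c/m² = 2 × 35.3 × 0.015 / 4.6² = 1.059 / 21.16 ≈ 0.05 mm.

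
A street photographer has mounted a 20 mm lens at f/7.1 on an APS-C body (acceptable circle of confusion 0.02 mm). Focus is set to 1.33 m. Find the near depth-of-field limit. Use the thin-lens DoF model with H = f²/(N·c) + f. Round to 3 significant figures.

Hyperfocal distance H = f²/(N·c) + f = 20²/(7.1 × 0.02) + 20 = 400/0.142 + 20 ≈ 2836.9 mm ≈ 2.837 m.
Near limit Dn = s·(H − f)/(H + s − 2f) = 1330 × (2836.9 − 20) / (2836.9 + 1330 − 2 × 20) = 1330 × 2816.9 / 4126.9 ≈ 907.82 mm ≈ 0.908 m.

0.908 m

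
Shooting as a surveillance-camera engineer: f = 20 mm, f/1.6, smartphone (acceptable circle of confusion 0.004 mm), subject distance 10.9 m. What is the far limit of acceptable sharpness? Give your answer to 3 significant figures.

13.2 m

Hyperfocal distance H = f²/(N·c) + f = 20²/(1.6 × 0.004) + 20 = 400/0.0064 + 20 ≈ 62520.0 mm ≈ 62.52 m.
Far limit Df = s·(H − f)/(H − s) = 10900 × (62520.0 − 20) / (62520.0 − 10900) = 10900 × 62500.0 / 51620.0 ≈ 13197 mm ≈ 13.2 m.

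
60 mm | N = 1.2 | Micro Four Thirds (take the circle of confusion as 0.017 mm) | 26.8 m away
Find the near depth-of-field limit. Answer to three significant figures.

Hyperfocal distance H = f²/(N·c) + f = 60²/(1.2 × 0.017) + 60 = 3600/0.0204 + 60 ≈ 176530.6 mm ≈ 176.5 m.
Near limit Dn = s·(H − f)/(H + s − 2f) = 26800 × (176530.6 − 60) / (176530.6 + 26800 − 2 × 60) = 26800 × 176470.6 / 203210.6 ≈ 23273 mm ≈ 23.3 m.

23.3 m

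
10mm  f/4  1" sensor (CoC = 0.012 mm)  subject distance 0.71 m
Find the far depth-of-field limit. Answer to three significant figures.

1.07 m

Hyperfocal distance H = f²/(N·c) + f = 10²/(4 × 0.012) + 10 = 100/0.048 + 10 ≈ 2093.3 mm ≈ 2.093 m.
Far limit Df = s·(H − f)/(H − s) = 710 × (2093.3 − 10) / (2093.3 − 710) = 710 × 2083.3 / 1383.3 ≈ 1069.3 mm ≈ 1.07 m.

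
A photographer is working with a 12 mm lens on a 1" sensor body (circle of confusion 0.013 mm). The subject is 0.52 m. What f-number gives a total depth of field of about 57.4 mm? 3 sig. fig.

Write h = H − f = f²/(N·c). The thin-lens limits are Dn = s·h/(h + (s−f)) and Df = s·h/(h − (s−f)), so DoF = Df − Dn = 2·s·(s−f)·h / (h² − (s−f)²).
That is a quadratic in h: DoF·h² − 2·s·(s−f)·h − DoF·(s−f)² = 0 ⇒ h = (s−f)·(s + √(s² + DoF²)) / DoF = 508 × (520 + √(520² + 57.4²)) / 57.4 = 508 × (520 + 523.158) / 57.4 ≈ 9232.1 mm.
Then N = f²/(c·h) = 12² / (0.013 × 9232.1) = 144 / 120.02 ≈ 1.20.

f/1.20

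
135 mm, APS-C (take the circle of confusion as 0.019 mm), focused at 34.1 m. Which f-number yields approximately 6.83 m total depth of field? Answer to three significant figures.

f/2.80

Write h = H − f = f²/(N·c). The thin-lens limits are Dn = s·h/(h + (s−f)) and Df = s·h/(h − (s−f)), so DoF = Df − Dn = 2·s·(s−f)·h / (h² − (s−f)²).
That is a quadratic in h: DoF·h² − 2·s·(s−f)·h − DoF·(s−f)² = 0 ⇒ h = (s−f)·(s + √(s² + DoF²)) / DoF = 33965 × (34100 + √(34100² + 6830²)) / 6830 = 33965 × (34100 + 34777.3) / 6830 ≈ 342521 mm.
Then N = f²/(c·h) = 135² / (0.019 × 342521) = 18225 / 6507.9 ≈ 2.80.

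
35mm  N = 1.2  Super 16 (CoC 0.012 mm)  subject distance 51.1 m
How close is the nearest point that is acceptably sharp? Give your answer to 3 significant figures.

31.9 m

Hyperfocal distance H = f²/(N·c) + f = 35²/(1.2 × 0.012) + 35 = 1225/0.0144 + 35 ≈ 85104.4 mm ≈ 85.10 m.
Near limit Dn = s·(H − f)/(H + s − 2f) = 51100 × (85104.4 − 35) / (85104.4 + 51100 − 2 × 35) = 51100 × 85069.4 / 136134.4 ≈ 31932 mm ≈ 31.9 m.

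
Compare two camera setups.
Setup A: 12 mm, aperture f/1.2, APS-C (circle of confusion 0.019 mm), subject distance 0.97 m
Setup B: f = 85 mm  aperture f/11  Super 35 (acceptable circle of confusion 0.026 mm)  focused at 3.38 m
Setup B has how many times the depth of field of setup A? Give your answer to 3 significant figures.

Setup A: H = 12²/(1.2×0.019) + 12 ≈ 6327.8 mm; DoF = Df − Dn = 1143.44 − 842.25 ≈ 301.19 mm.
Setup B: H = 85²/(11×0.026) + 85 ≈ 25347.2 mm; DoF = Df − Dn = 3886.99 − 2990.01 ≈ 896.98 mm.
Ratio = 896.98 / 301.19 ≈ 2.98.

2.98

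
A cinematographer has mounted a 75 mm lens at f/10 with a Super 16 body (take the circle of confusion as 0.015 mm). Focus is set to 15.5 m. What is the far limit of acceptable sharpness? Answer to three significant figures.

Hyperfocal distance H = f²/(N·c) + f = 75²/(10 × 0.015) + 75 = 5625/0.15 + 75 ≈ 37575.0 mm ≈ 37.58 m.
Far limit Df = s·(H − f)/(H − s) = 15500 × (37575.0 − 75) / (37575.0 − 15500) = 15500 × 37500.0 / 22075.0 ≈ 26331 mm ≈ 26.3 m.

26.3 m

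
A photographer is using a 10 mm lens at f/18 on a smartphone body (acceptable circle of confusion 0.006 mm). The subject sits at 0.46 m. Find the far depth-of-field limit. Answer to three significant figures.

0.895 m

Hyperfocal distance H = f²/(N·c) + f = 10²/(18 × 0.006) + 10 = 100/0.108 + 10 ≈ 935.9 mm ≈ 0.936 m.
Far limit Df = s·(H − f)/(H − s) = 460 × (935.9 − 10) / (935.9 − 460) = 460 × 925.9 / 475.9 ≈ 894.94 mm ≈ 0.895 m.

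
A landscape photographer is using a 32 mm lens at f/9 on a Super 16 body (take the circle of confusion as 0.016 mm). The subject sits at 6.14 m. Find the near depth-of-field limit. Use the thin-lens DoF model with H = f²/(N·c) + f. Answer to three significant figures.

3.30 m

Hyperfocal distance H = f²/(N·c) + f = 32²/(9 × 0.016) + 32 = 1024/0.144 + 32 ≈ 7143.1 mm ≈ 7.143 m.
Near limit Dn = s·(H − f)/(H + s − 2f) = 6140 × (7143.1 − 32) / (7143.1 + 6140 − 2 × 32) = 6140 × 7111.1 / 13219.1 ≈ 3303.0 mm ≈ 3.30 m.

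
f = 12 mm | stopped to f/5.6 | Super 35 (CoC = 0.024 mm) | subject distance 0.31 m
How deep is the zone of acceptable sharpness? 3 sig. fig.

Hyperfocal distance H = f²/(N·c) + f = 12²/(5.6 × 0.024) + 12 = 144/0.1344 + 12 ≈ 1083.4 mm ≈ 1.083 m.
Near limit Dn = s·(H − f)/(H + s − 2f) = 310 × (1083.4 − 12) / (1083.4 + 310 − 2 × 12) = 310 × 1071.4 / 1369.4 ≈ 242.54 mm.
Far limit Df = s·(H − f)/(H − s) = 310 × (1083.4 − 12) / (1083.4 − 310) = 310 × 1071.4 / 773.4 ≈ 429.44 mm.
Depth of field = Df − Dn = 429.44 − 242.54 ≈ 186.90 mm.

187 mm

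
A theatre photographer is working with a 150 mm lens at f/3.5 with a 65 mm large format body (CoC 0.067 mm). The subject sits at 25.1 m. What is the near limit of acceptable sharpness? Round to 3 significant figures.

19.9 m

Hyperfocal distance H = f²/(N·c) + f = 150²/(3.5 × 0.067) + 150 = 22500/0.2345 + 150 ≈ 96098.8 mm ≈ 96.10 m.
Near limit Dn = s·(H − f)/(H + s − 2f) = 25100 × (96098.8 − 150) / (96098.8 + 25100 − 2 × 150) = 25100 × 95948.8 / 120898.8 ≈ 19920 mm ≈ 19.9 m.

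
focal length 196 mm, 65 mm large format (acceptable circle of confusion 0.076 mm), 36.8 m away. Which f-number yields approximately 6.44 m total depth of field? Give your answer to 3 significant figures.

Write h = H − f = f²/(N·c). The thin-lens limits are Dn = s·h/(h + (s−f)) and Df = s·h/(h − (s−f)), so DoF = Df − Dn = 2·s·(s−f)·h / (h² − (s−f)²).
That is a quadratic in h: DoF·h² − 2·s·(s−f)·h − DoF·(s−f)² = 0 ⇒ h = (s−f)·(s + √(s² + DoF²)) / DoF = 36604 × (36800 + √(36800² + 6440²)) / 6440 = 36604 × (36800 + 37359.3) / 6440 ≈ 421510 mm.
Then N = f²/(c·h) = 196² / (0.076 × 421510) = 38416 / 32035 ≈ 1.20.

f/1.20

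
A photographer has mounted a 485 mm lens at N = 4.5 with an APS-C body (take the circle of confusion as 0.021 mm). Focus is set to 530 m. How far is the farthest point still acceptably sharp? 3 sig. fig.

673 m

Hyperfocal distance H = f²/(N·c) + f = 485²/(4.5 × 0.021) + 485 = 235225/0.0945 + 485 ≈ 2489638.4 mm ≈ 2490 m.
Far limit Df = s·(H − f)/(H − s) = 530000 × (2489638.4 − 485) / (2489638.4 − 530000) = 530000 × 2489153.4 / 1959638.4 ≈ 673212 mm ≈ 673 m.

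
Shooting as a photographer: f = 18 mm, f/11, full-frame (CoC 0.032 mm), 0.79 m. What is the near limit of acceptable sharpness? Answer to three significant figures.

Hyperfocal distance H = f²/(N·c) + f = 18²/(11 × 0.032) + 18 = 324/0.352 + 18 ≈ 938.5 mm ≈ 0.938 m.
Near limit Dn = s·(H − f)/(H + s − 2f) = 790 × (938.5 − 18) / (938.5 + 790 − 2 × 18) = 790 × 920.5 / 1692.5 ≈ 429.65 mm.

430 mm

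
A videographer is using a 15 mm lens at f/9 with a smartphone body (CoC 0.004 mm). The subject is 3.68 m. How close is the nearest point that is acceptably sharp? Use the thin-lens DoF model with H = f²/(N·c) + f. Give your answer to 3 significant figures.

Hyperfocal distance H = f²/(N·c) + f = 15²/(9 × 0.004) + 15 = 225/0.036 + 15 ≈ 6265.0 mm ≈ 6.265 m.
Near limit Dn = s·(H − f)/(H + s − 2f) = 3680 × (6265.0 − 15) / (6265.0 + 3680 − 2 × 15) = 3680 × 6250.0 / 9915.0 ≈ 2319.7 mm ≈ 2.32 m.

2.32 m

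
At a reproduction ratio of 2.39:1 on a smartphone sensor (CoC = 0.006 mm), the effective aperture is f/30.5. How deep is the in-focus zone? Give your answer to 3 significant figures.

At magnification m, DoF ≈ 2·N_eff·c/m² = 2 × 30.5 × 0.006 / 2.39² = 0.366 / 5.712 ≈ 0.0641 mm.

0.0641 mm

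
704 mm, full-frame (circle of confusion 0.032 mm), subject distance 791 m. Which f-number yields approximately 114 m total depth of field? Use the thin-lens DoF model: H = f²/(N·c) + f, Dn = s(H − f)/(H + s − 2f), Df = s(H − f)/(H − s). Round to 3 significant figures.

f/1.40

Write h = H − f = f²/(N·c). The thin-lens limits are Dn = s·h/(h + (s−f)) and Df = s·h/(h − (s−f)), so DoF = Df − Dn = 2·s·(s−f)·h / (h² − (s−f)²).
That is a quadratic in h: DoF·h² − 2·s·(s−f)·h − DoF·(s−f)² = 0 ⇒ h = (s−f)·(s + √(s² + DoF²)) / DoF = 790296 × (791000 + √(791000² + 114000²)) / 114000 = 790296 × (791000 + 799173) / 114000 ≈ 11023747 mm.
Then N = f²/(c·h) = 704² / (0.032 × 11023747) = 495616 / 352760 ≈ 1.40.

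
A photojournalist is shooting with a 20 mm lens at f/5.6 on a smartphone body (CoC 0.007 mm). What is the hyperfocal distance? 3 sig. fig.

Hyperfocal distance H = f²/(N·c) + f = 20²/(5.6 × 0.007) + 20 = 400/0.0392 + 20 ≈ 10224.1 mm ≈ 10.2 m.

10.2 m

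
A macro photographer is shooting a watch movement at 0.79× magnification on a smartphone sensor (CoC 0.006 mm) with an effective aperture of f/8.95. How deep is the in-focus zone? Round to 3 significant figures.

At magnification m, DoF ≈ 2·N_eff·c/m² = 2 × 8.95 × 0.006 / 0.79² = 0.1074 / 0.6241 ≈ 0.172 mm.

0.172 mm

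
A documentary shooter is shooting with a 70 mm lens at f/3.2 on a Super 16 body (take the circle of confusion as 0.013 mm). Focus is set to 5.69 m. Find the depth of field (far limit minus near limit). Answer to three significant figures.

Hyperfocal distance H = f²/(N·c) + f = 70²/(3.2 × 0.013) + 70 = 4900/0.0416 + 70 ≈ 117858.5 mm ≈ 117.9 m.
Near limit Dn = s·(H − f)/(H + s − 2f) = 5690 × (117858.5 − 70) / (117858.5 + 5690 − 2 × 70) = 5690 × 117788.5 / 123408.5 ≈ 5430.88 mm.
Far limit Df = s·(H − f)/(H − s) = 5690 × (117858.5 − 70) / (117858.5 − 5690) = 5690 × 117788.5 / 112168.5 ≈ 5975.09 mm.
Depth of field = Df − Dn = 5975.09 − 5430.88 ≈ 544.21 mm ≈ 0.544 m.

0.544 m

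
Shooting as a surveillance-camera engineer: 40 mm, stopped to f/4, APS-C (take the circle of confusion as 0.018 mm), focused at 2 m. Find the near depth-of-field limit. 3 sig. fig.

1.84 m

Hyperfocal distance H = f²/(N·c) + f = 40²/(4 × 0.018) + 40 = 1600/0.072 + 40 ≈ 22262.2 mm ≈ 22.26 m.
Near limit Dn = s·(H − f)/(H + s − 2f) = 2000 × (22262.2 − 40) / (22262.2 + 2000 − 2 × 40) = 2000 × 22222.2 / 24182.2 ≈ 1837.9 mm ≈ 1.84 m.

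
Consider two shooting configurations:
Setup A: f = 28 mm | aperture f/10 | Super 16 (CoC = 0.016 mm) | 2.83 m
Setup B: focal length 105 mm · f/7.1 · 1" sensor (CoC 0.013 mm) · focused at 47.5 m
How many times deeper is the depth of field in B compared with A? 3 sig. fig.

9.30

Setup A: H = 28²/(10×0.016) + 28 ≈ 4928.0 mm; DoF = Df − Dn = 6609.6 − 1800.4 ≈ 4809.2 mm.
Setup B: H = 105²/(7.1×0.013) + 105 ≈ 119552.5 mm; DoF = Df − Dn = 78745 − 34007 ≈ 44738 mm.
Ratio = 44738 / 4809.2 ≈ 9.30.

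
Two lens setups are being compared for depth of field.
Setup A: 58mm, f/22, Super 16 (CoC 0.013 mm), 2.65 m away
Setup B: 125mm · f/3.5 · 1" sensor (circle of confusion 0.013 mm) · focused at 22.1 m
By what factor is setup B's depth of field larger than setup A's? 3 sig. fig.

Setup A: H = 58²/(22×0.013) + 58 ≈ 11820.2 mm; DoF = Df − Dn = 3399.0 − 2171.5 ≈ 1227.5 mm.
Setup B: H = 125²/(3.5×0.013) + 125 ≈ 343531.6 mm; DoF = Df − Dn = 23610.9 − 20770.8 ≈ 2840.1 mm.
Ratio = 2840.1 / 1227.5 ≈ 2.31.

2.31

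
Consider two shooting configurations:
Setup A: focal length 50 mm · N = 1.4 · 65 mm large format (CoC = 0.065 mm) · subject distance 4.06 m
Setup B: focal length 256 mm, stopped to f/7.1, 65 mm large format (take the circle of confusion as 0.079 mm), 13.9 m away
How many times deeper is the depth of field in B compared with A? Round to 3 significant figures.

2.72

Setup A: H = 50²/(1.4×0.065) + 50 ≈ 27522.5 mm; DoF = Df − Dn = 4753.9 − 3542.9 ≈ 1211.0 mm.
Setup B: H = 256²/(7.1×0.079) + 256 ≈ 117096.8 mm; DoF = Df − Dn = 15737.8 − 12446.6 ≈ 3291.2 mm.
Ratio = 3291.2 / 1211.0 ≈ 2.72.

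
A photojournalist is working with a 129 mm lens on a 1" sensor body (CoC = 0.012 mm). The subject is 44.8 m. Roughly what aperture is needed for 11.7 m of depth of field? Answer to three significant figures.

Write h = H − f = f²/(N·c). The thin-lens limits are Dn = s·h/(h + (s−f)) and Df = s·h/(h − (s−f)), so DoF = Df − Dn = 2·s·(s−f)·h / (h² − (s−f)²).
That is a quadratic in h: DoF·h² − 2·s·(s−f)·h − DoF·(s−f)² = 0 ⇒ h = (s−f)·(s + √(s² + DoF²)) / DoF = 44671 × (44800 + √(44800² + 11700²)) / 11700 = 44671 × (44800 + 46302.6) / 11700 ≈ 347833 mm.
Then N = f²/(c·h) = 129² / (0.012 × 347833) = 16641 / 4174.0 ≈ 3.99.

f/3.99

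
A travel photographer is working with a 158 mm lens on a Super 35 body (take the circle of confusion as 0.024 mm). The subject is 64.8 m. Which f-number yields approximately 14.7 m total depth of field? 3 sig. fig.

f/1.80

Write h = H − f = f²/(N·c). The thin-lens limits are Dn = s·h/(h + (s−f)) and Df = s·h/(h − (s−f)), so DoF = Df − Dn = 2·s·(s−f)·h / (h² − (s−f)²).
That is a quadratic in h: DoF·h² − 2·s·(s−f)·h − DoF·(s−f)² = 0 ⇒ h = (s−f)·(s + √(s² + DoF²)) / DoF = 64642 × (64800 + √(64800² + 14700²)) / 14700 = 64642 × (64800 + 66446.4) / 14700 ≈ 577145 mm.
Then N = f²/(c·h) = 158² / (0.024 × 577145) = 24964 / 13851 ≈ 1.80.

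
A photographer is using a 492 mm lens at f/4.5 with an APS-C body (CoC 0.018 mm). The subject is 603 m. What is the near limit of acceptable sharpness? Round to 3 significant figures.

Hyperfocal distance H = f²/(N·c) + f = 492²/(4.5 × 0.018) + 492 = 242064/0.081 + 492 ≈ 2988936.4 mm ≈ 2989 m.
Near limit Dn = s·(H − f)/(H + s − 2f) = 603000 × (2988936.4 − 492) / (2988936.4 + 603000 − 2 × 492) = 603000 × 2988444.4 / 3590952.4 ≈ 501826 mm ≈ 502 m.

502 m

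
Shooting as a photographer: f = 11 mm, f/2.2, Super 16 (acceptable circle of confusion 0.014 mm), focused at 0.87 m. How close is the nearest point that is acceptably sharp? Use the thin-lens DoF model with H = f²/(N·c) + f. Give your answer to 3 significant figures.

0.714 m

Hyperfocal distance H = f²/(N·c) + f = 11²/(2.2 × 0.014) + 11 = 121/0.0308 + 11 ≈ 3939.6 mm ≈ 3.940 m.
Near limit Dn = s·(H − f)/(H + s − 2f) = 870 × (3939.6 − 11) / (3939.6 + 870 − 2 × 11) = 870 × 3928.6 / 4787.6 ≈ 713.90 mm ≈ 0.714 m.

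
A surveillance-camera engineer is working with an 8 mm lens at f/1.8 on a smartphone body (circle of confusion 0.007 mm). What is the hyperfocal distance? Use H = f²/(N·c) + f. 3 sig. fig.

Hyperfocal distance H = f²/(N·c) + f = 8²/(1.8 × 0.007) + 8 = 64/0.0126 + 8 ≈ 5087.4 mm ≈ 5.09 m.

5.09 m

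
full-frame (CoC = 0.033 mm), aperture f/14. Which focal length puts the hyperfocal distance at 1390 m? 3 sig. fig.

801 mm

From H = f²/(N·c) + f, with f ≪ H: f ≈ √(H·N·c) = √(1390000 × 14 × 0.033) = √642180 ≈ 801.4 mm.
The +f correction barely moves this — solving exactly, f² + N·c·f − N·c·H = 0 ⇒ f = (−N·c + √((N·c)² + 4·N·c·H))/2 = (−0.462 + √2568720)/2 ≈ 801.13 mm, so f ≈ 801 mm.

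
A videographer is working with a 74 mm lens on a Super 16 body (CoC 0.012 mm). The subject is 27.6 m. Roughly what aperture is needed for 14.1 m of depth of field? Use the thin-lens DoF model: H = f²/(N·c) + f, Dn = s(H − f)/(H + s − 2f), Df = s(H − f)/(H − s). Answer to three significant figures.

f/3.99

Write h = H − f = f²/(N·c). The thin-lens limits are Dn = s·h/(h + (s−f)) and Df = s·h/(h − (s−f)), so DoF = Df − Dn = 2·s·(s−f)·h / (h² − (s−f)²).
That is a quadratic in h: DoF·h² − 2·s·(s−f)·h − DoF·(s−f)² = 0 ⇒ h = (s−f)·(s + √(s² + DoF²)) / DoF = 27526 × (27600 + √(27600² + 14100²)) / 14100 = 27526 × (27600 + 30993.1) / 14100 ≈ 114385 mm.
Then N = f²/(c·h) = 74² / (0.012 × 114385) = 5476 / 1372.6 ≈ 3.99.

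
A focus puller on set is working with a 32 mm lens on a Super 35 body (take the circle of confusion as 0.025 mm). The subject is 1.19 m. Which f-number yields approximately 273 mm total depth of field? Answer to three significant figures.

Write h = H − f = f²/(N·c). The thin-lens limits are Dn = s·h/(h + (s−f)) and Df = s·h/(h − (s−f)), so DoF = Df − Dn = 2·s·(s−f)·h / (h² − (s−f)²).
That is a quadratic in h: DoF·h² − 2·s·(s−f)·h − DoF·(s−f)² = 0 ⇒ h = (s−f)·(s + √(s² + DoF²)) / DoF = 1158 × (1190 + √(1190² + 273²)) / 273 = 1158 × (1190 + 1220.91) / 273 ≈ 10227 mm.
Then N = f²/(c·h) = 32² / (0.025 × 10227) = 1024 / 255.66 ≈ 4.01.

f/4.01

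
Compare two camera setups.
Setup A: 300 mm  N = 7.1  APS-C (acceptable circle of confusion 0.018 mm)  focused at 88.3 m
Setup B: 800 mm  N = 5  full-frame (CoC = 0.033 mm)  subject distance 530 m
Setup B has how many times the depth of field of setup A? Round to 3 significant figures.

6.57

Setup A: H = 300²/(7.1×0.018) + 300 ≈ 704525.4 mm; DoF = Df − Dn = 100910 − 78492 ≈ 22418 mm.
Setup B: H = 800²/(5×0.033) + 800 ≈ 3879587.9 mm; DoF = Df − Dn = 613734 − 466371 ≈ 147363 mm.
Ratio = 147363 / 22418 ≈ 6.57.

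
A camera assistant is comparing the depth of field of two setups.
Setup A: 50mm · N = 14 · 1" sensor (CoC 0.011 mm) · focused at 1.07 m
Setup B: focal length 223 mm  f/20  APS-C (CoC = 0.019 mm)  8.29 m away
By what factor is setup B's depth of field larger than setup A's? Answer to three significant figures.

7.60

Setup A: H = 50²/(14×0.011) + 50 ≈ 16283.8 mm; DoF = Df − Dn = 1141.74 − 1006.74 ≈ 135.00 mm.
Setup B: H = 223²/(20×0.019) + 223 ≈ 131088.8 mm; DoF = Df − Dn = 8834.6 − 7808.6 ≈ 1026.0 mm.
Ratio = 1026.0 / 135.00 ≈ 7.60.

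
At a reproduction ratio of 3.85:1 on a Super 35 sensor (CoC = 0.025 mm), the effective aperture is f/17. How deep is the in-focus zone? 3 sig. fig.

At magnification m, DoF ≈ 2·N_eff·c/m² = 2 × 17 × 0.025 / 3.85² = 0.85 / 14.82 ≈ 0.0573 mm.

0.0573 mm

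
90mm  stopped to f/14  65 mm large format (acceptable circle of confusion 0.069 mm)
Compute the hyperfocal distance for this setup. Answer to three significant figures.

Hyperfocal distance H = f²/(N·c) + f = 90²/(14 × 0.069) + 90 = 8100/0.966 + 90 ≈ 8475.1 mm ≈ 8.48 m.

8.48 m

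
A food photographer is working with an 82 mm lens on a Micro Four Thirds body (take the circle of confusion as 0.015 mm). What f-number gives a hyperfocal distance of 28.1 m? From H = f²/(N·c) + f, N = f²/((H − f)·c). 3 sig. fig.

Rearrange H = f²/(N·c) + f for N: N = f² / ((H − f)·c).
N = 82² / ((28100 − 82) × 0.015) = 6724 / 420.3 ≈ 16.

f/16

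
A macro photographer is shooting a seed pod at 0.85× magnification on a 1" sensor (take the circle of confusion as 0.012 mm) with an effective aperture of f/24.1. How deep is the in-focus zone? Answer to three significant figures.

At magnification m, DoF ≈ 2·N_eff·c/m² = 2 × 24.1 × 0.012 / 0.85² = 0.5784 / 0.7225 ≈ 0.801 mm.

0.801 mm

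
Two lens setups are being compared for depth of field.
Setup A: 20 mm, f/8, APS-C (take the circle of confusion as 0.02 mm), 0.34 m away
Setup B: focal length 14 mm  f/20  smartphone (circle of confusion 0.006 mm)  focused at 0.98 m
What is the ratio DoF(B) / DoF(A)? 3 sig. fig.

Setup A: H = 20²/(8×0.02) + 20 ≈ 2520.0 mm; DoF = Df − Dn = 389.908 − 301.418 ≈ 88.490 mm.
Setup B: H = 14²/(20×0.006) + 14 ≈ 1647.3 mm; DoF = Df − Dn = 2398.6 − 615.8 ≈ 1782.8 mm.
Ratio = 1782.8 / 88.490 ≈ 20.1.

20.1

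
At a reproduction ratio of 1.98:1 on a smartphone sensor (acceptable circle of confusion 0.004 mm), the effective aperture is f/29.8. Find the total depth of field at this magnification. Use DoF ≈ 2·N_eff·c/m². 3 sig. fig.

At magnification m, DoF ≈ 2·N_eff·c/m² = 2 × 29.8 × 0.004 / 1.98² = 0.2384 / 3.92 ≈ 0.0608 mm.

0.0608 mm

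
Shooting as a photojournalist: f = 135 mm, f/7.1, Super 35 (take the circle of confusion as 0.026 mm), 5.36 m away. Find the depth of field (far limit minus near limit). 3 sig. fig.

0.569 m

Hyperfocal distance H = f²/(N·c) + f = 135²/(7.1 × 0.026) + 135 = 18225/0.1846 + 135 ≈ 98862.0 mm ≈ 98.86 m.
Near limit Dn = s·(H − f)/(H + s − 2f) = 5360 × (98862.0 − 135) / (98862.0 + 5360 − 2 × 135) = 5360 × 98727.0 / 103952.0 ≈ 5090.59 mm.
Far limit Df = s·(H − f)/(H − s) = 5360 × (98862.0 − 135) / (98862.0 − 5360) = 5360 × 98727.0 / 93502.0 ≈ 5659.52 mm.
Depth of field = Df − Dn = 5659.52 − 5090.59 ≈ 568.93 mm ≈ 0.569 m.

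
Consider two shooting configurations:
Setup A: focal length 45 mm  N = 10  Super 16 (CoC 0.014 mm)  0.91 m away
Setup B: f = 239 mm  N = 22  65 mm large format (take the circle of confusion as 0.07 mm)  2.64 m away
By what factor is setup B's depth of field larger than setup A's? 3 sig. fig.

Setup A: H = 45²/(10×0.014) + 45 ≈ 14509.3 mm; DoF = Df − Dn = 967.88 − 858.65 ≈ 109.23 mm.
Setup B: H = 239²/(22×0.07) + 239 ≈ 37330.6 mm; DoF = Df − Dn = 2822.72 − 2479.50 ≈ 343.22 mm.
Ratio = 343.22 / 109.23 ≈ 3.14.

3.14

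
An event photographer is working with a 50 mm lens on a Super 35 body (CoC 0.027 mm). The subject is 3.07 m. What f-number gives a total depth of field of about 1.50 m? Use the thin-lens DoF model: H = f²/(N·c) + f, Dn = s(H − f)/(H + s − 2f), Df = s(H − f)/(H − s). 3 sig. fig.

f/7.09

Write h = H − f = f²/(N·c). The thin-lens limits are Dn = s·h/(h + (s−f)) and Df = s·h/(h − (s−f)), so DoF = Df − Dn = 2·s·(s−f)·h / (h² − (s−f)²).
That is a quadratic in h: DoF·h² − 2·s·(s−f)·h − DoF·(s−f)² = 0 ⇒ h = (s−f)·(s + √(s² + DoF²)) / DoF = 3020 × (3070 + √(3070² + 1500²)) / 1500 = 3020 × (3070 + 3416.86) / 1500 ≈ 13060 mm.
Then N = f²/(c·h) = 50² / (0.027 × 13060) = 2500 / 352.63 ≈ 7.09.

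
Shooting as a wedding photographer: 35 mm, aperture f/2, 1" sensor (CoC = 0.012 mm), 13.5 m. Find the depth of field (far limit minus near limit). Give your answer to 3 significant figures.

Hyperfocal distance H = f²/(N·c) + f = 35²/(2 × 0.012) + 35 = 1225/0.024 + 35 ≈ 51076.7 mm ≈ 51.08 m.
Near limit Dn = s·(H − f)/(H + s − 2f) = 13500 × (51076.7 − 35) / (51076.7 + 13500 − 2 × 35) = 13500 × 51041.7 / 64506.7 ≈ 10682.0 mm.
Far limit Df = s·(H − f)/(H − s) = 13500 × (51076.7 − 35) / (51076.7 − 13500) = 13500 × 51041.7 / 37576.7 ≈ 18337.5 mm.
Depth of field = Df − Dn = 18337.5 − 10682.0 ≈ 7655.5 mm ≈ 7.66 m.

7.66 m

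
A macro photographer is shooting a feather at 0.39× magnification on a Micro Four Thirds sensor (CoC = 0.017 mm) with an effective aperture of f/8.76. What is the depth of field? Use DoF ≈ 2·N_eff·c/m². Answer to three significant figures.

At magnification m, DoF ≈ 2·N_eff·c/m² = 2 × 8.76 × 0.017 / 0.39² = 0.2978 / 0.1521 ≈ 1.96 mm.

1.96 mm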